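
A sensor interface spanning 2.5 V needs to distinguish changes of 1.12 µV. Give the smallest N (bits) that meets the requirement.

Number of steps required ≥ 2.5 V / 1.12 µV = 2232142.86.
Need 2^N ≥ 2232142.86; 2^21 = 2097152, 2^22 = 4194304.
Minimum N = 22.

22 bits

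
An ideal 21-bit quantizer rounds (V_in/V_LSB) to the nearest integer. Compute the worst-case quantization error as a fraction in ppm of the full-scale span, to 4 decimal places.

Rounding → worst-case error = ½ LSB = V_FS/2^22, so 1e+06/4194304 = 0.238419 ppm of full scale.

0.2384 ppm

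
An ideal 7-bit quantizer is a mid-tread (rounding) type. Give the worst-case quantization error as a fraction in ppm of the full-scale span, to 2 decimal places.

Rounding → worst-case error = ½ LSB = V_FS/2^8, so 1e+06/256 = 3906.25 ppm of full scale.

3906.25 ppm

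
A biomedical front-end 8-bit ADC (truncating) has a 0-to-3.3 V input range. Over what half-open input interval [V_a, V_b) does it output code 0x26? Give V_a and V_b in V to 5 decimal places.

LSB = 3.3/2^8 = 12.891 mV.
Code 0x26 = 38 decimal.
V_a = V_low + 38·LSB = 0.489844 V; V_b = V_low + 39·LSB = 0.502734 V.

[0.48984 V, 0.50273 V)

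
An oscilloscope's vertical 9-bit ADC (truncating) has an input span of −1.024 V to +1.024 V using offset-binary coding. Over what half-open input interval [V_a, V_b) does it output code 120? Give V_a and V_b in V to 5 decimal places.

[-0.54400 V, -0.54000 V)

LSB = 2.048/2^9 = 4.000 mV.
V_a = V_low + 120·LSB = -0.544 V; V_b = V_low + 121·LSB = -0.54 V.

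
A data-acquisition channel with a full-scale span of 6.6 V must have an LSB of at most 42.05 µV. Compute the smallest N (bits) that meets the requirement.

18 bits

Number of steps required ≥ 6.6 V / 42.05 µV = 156956.00.
Need 2^N ≥ 156956.00; 2^17 = 131072, 2^18 = 262144.
Minimum N = 18.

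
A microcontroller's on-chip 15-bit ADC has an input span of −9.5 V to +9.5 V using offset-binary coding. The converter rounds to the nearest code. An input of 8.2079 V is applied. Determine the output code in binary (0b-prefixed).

With 32768 levels over 19 V, one step is 0.580 mV.
Input sits at 30539.604 steps above V_low.
So the output code is 30540.
In binary (0b-prefixed): 0b111011101001100.

code 0b111011101001100 (decimal 30540)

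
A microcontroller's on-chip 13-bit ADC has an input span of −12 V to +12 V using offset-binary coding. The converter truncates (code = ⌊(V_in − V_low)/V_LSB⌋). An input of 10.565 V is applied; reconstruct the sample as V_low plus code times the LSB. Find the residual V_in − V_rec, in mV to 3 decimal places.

LSB = 24/2^13 = 2.930 mV.
(V_in − V_low)/LSB = (10.565 − (−12))/0.00292969 = 7702.1867 → code 7702 (floor).
Reconstructed: 10.564453 V.
Error = 10.565 − 10.564453 = 0.000546875 V = 0.547 mV.

0.547 mV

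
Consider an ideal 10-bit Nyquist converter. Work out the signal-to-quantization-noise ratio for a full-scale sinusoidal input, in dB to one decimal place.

SNR ≈ 6.02·N + 1.76 dB = 6.02·10 + 1.76 = 61.96 dB.

62.0 dB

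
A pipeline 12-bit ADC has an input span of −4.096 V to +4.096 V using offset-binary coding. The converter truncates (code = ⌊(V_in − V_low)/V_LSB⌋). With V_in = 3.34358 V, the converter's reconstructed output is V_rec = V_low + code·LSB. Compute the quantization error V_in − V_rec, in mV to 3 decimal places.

1.580 mV

Step size: 8.192 V ÷ 2^12 = 2.000 mV.
(3.34358 − (−4.096))/0.002 = 3719.7900; ⌊·⌋ gives code 3719.
Reconstructed: 3.342 V.
Difference: 0.00158 V → 1.580 mV.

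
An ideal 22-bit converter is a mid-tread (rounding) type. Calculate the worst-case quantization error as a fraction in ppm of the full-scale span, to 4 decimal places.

0.1192 ppm

Rounding → worst-case error = ½ LSB = V_FS/2^23, so 1e+06/8388608 = 0.119209 ppm of full scale.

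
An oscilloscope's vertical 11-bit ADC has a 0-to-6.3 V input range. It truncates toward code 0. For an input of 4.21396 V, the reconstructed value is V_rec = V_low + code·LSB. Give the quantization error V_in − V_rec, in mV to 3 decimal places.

2.681 mV

LSB = 6.3/2^11 = 3.076 mV.
(V_in − V_low)/LSB = (4.21396 − 0)/0.00307617 = 1369.8714 → code 1369 (floor).
V_rec = 0 + 1369·0.00307617 = 4.2112793 V.
Error = 4.21396 − 4.2112793 = 0.0026807 V = 2.681 mV.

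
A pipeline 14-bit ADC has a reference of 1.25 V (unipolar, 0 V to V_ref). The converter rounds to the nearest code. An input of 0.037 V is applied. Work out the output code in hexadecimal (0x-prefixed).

With 16384 levels over 1.25 V, one step is 76.29 µV.
(V_in − V_low)/LSB = (0.037 − 0) / 7.62939e-05 = 484.966.
Round → code 485.
In hexadecimal (0x-prefixed): 0x1E5.

code 0x1E5 (decimal 485)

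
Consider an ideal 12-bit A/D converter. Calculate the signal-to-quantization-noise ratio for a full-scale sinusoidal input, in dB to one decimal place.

SNR ≈ 6.02·N + 1.76 dB = 6.02·12 + 1.76 = 74.00 dB.

74.0 dB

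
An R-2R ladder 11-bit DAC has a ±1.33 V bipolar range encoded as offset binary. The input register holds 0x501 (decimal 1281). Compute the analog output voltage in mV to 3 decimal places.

333.799 mV

LSB = 2.66 V / 2^11 = 1.299 mV.
Code 0x501 = 1281 decimal.
V_out = (−1.33) + 1281 × 0.00129883 V = 0.333799 V.
= 333.799 mV.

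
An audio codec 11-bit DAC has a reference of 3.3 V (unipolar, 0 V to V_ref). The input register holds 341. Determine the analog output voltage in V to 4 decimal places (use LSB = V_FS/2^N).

LSB = 3.3 V / 2^11 = 1.611 mV.
V_out = 0 + 341 × 0.00161133 V = 0.549463 V.

0.5495 V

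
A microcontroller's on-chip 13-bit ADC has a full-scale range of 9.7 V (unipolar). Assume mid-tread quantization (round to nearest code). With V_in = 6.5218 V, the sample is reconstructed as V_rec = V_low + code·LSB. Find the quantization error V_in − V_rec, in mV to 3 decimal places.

One LSB is 9.7 V / 8192 = 1.184 mV.
(6.5218 − 0)/0.00118408 = 5507.8954; round gives code 5508.
Reconstructed: 6.5219238 V.
Error = 6.5218 − 6.5219238 = -0.000123828 V = -0.124 mV.

-0.124 mV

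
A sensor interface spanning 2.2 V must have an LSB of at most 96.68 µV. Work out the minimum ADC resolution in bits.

Number of steps required ≥ 2.2 V / 96.68 µV = 22755.48.
Need 2^N ≥ 22755.48; 2^14 = 16384, 2^15 = 32768.
Minimum N = 15.

15 bits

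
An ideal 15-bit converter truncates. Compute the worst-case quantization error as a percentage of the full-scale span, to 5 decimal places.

0.00305 %

Truncating → worst-case error = 1 LSB = V_FS/2^15, so 100/32768 = 0.00305176 % of full scale.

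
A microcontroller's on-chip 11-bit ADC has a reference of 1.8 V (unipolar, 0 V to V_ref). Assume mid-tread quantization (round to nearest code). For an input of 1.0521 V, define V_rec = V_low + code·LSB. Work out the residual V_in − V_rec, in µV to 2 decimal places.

49.22 µV

One LSB is 1.8 V / 2048 = 0.879 mV.
(1.0521 − 0)/0.000878906 = 1197.0560; round gives code 1197.
Reconstructed: 1.0520508 V.
Error = 1.0521 − 1.0520508 = 4.92188e-05 V = 49.22 µV.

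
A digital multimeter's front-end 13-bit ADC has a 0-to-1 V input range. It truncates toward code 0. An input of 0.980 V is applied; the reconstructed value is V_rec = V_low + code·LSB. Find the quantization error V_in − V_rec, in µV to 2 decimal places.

19.53 µV

Step size: 1 V ÷ 2^13 = 122.07 µV.
Scaled input = 8028.1600 LSBs, so code = 8028.
Code 8028 maps back to 0 + 8028×0.00012207 V = 0.97998047 V.
Difference: 1.95313e-05 V → 19.53 µV.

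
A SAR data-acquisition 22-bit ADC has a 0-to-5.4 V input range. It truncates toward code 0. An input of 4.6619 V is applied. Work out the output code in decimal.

With 4194304 levels over 5.4 V, one step is 1.29 µV.
Input sits at 3621004.781 steps above V_low.
So the output code is 3621004.

code 3621004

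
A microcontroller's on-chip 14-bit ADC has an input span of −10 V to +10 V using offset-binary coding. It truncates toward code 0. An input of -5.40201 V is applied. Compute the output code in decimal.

LSB = 20 V / 16384 = 1.221 mV.
(-5.40201 − (−10)) / 0.0012207 = 3766.673 LSBs.
Floor → code 3766.

code 3766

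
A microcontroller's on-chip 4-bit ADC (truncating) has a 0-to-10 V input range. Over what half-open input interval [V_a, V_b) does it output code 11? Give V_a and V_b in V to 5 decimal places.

[6.87500 V, 7.50000 V)

LSB = 10/2^4 = 0.6250 V.
V_a = V_low + 11·LSB = 6.875 V; V_b = V_low + 12·LSB = 7.5 V.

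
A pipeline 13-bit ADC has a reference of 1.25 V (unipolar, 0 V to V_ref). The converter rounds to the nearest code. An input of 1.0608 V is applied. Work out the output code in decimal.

LSB = 1.25 V / 8192 = 152.59 µV.
(V_in − V_low)/LSB = (1.0608 − 0) / 0.000152588 = 6952.059.
Round → code 6952.

code 6952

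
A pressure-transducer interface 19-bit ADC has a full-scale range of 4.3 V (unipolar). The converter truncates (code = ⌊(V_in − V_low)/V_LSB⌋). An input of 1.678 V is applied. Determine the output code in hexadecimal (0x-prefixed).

With 524288 levels over 4.3 V, one step is 8.20 µV.
Input sits at 204594.247 steps above V_low.
So the output code is 204594.
In hexadecimal (0x-prefixed): 0x31F32.

code 0x31F32 (decimal 204594)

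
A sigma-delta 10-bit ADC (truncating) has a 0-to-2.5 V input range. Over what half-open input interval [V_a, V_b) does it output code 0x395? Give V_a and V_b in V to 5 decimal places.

[2.23877 V, 2.24121 V)

LSB = 2.5/2^10 = 2.441 mV.
Code 0x395 = 917 decimal.
V_a = V_low + 917·LSB = 2.23877 V; V_b = V_low + 918·LSB = 2.24121 V.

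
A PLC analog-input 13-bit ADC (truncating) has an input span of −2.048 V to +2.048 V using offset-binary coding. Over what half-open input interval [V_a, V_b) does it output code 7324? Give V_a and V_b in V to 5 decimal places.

LSB = 4.096/2^13 = 0.500 mV.
V_a = V_low + 7324·LSB = 1.614 V; V_b = V_low + 7325·LSB = 1.6145 V.

[1.61400 V, 1.61450 V)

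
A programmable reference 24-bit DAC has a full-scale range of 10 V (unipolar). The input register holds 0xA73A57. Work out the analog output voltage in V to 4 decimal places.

LSB = 10 V / 2^24 = 0.60 µV.
Code 0xA73A57 = 10959447 decimal.
V_out = 0 + 10959447 × 5.96046e-07 V = 6.53234 V.

6.5323 V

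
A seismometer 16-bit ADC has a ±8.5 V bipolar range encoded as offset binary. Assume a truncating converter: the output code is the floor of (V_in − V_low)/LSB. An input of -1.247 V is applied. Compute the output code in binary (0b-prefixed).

code 0b110110100111000 (decimal 27960)

Full-scale span = 17 V; LSB = 17/2^16 = 259.40 µV.
(V_in − V_low)/LSB = (-1.247 − (−8.5)) / 0.000259399 = 27960.742.
So the output code is 27960.
In binary (0b-prefixed): 0b110110100111000.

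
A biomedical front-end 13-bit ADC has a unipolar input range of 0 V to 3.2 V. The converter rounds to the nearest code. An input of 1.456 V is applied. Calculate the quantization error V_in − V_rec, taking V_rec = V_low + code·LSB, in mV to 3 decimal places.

LSB = 3.2/2^13 = 390.62 µV.
Scaled input = 3727.3600 LSBs, so code = 3727.
Reconstructed: 1.4558594 V.
Difference: 0.000140625 V → 0.141 mV.

0.141 mV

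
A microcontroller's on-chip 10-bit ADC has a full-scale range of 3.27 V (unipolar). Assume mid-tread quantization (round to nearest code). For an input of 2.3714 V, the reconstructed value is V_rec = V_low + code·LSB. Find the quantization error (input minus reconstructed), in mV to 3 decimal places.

One LSB is 3.27 V / 1024 = 3.193 mV.
(2.3714 − 0)/0.00319336 = 742.6035; round gives code 743.
Reconstructed: 2.372666 V.
V_in − V_rec = -0.00126602 V = -1.266 mV.

-1.266 mV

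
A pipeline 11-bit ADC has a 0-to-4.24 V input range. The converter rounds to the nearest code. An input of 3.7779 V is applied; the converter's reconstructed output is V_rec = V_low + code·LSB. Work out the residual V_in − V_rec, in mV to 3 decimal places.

Step size: 4.24 V ÷ 2^11 = 2.070 mV.
Scaled input = 1824.7970 LSBs, so code = 1825.
V_rec = 0 + 1825·0.00207031 = 3.7783203 V.
Difference: -0.000420313 V → -0.420 mV.

-0.420 mV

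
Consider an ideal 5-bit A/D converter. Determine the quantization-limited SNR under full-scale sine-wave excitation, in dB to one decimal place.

SNR ≈ 6.02·N + 1.76 dB = 6.02·5 + 1.76 = 31.86 dB.

31.9 dB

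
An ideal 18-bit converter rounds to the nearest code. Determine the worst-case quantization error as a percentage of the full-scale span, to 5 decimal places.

0.00019 %

Rounding → worst-case error = ½ LSB = V_FS/2^19, so 100/524288 = 0.000190735 % of full scale.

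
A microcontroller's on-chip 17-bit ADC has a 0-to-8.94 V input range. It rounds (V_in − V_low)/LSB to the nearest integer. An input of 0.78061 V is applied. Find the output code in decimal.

code 11445

With 131072 levels over 8.94 V, one step is 68.21 µV.
(0.78061 − 0) / 6.82068e-05 = 11444.755 LSBs.
So the output code is 11445.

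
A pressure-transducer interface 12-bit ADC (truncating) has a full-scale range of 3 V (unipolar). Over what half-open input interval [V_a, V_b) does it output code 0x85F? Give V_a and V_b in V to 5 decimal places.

[1.56958 V, 1.57031 V)

LSB = 3/2^12 = 0.732 mV.
Code 0x85F = 2143 decimal.
V_a = V_low + 2143·LSB = 1.56958 V; V_b = V_low + 2144·LSB = 1.57031 V.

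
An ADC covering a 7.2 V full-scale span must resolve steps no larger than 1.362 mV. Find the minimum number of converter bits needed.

13 bits

Number of steps required ≥ 7.2 V / 1.362 mV = 5286.34.
Need 2^N ≥ 5286.34; 2^12 = 4096, 2^13 = 8192.
Minimum N = 13.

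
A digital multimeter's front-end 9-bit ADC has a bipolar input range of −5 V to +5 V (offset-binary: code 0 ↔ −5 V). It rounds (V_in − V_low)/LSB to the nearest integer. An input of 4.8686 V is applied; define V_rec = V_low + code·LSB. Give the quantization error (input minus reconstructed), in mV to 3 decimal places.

5.319 mV

Step size: 10 V ÷ 2^9 = 19.531 mV.
Scaled input = 505.2723 LSBs, so code = 505.
Reconstructed: 4.8632812 V.
Error = 4.8686 − 4.8632812 = 0.00531875 V = 5.319 mV.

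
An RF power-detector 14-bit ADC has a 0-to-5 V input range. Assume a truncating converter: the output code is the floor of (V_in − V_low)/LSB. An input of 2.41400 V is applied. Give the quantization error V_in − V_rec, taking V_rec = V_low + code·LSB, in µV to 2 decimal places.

59.57 µV

Step size: 5 V ÷ 2^14 = 305.18 µV.
(V_in − V_low)/LSB = (2.41400 − 0)/0.000305176 = 7910.1952 → code 7910 (floor).
Code 7910 maps back to 0 + 7910×0.000305176 V = 2.4139404 V.
Difference: 5.95703e-05 V → 59.57 µV.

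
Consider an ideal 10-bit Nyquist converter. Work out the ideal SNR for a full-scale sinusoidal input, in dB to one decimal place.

SNR ≈ 6.02·N + 1.76 dB = 6.02·10 + 1.76 = 61.96 dB.

62.0 dB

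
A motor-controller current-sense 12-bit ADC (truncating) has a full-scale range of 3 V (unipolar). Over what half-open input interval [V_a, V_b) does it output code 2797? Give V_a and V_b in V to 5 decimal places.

[2.04858 V, 2.04932 V)

LSB = 3/2^12 = 0.732 mV.
V_a = V_low + 2797·LSB = 2.04858 V; V_b = V_low + 2798·LSB = 2.04932 V.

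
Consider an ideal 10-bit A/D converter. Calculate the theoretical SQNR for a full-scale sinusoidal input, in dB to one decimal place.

62.0 dB

SNR ≈ 6.02·N + 1.76 dB = 6.02·10 + 1.76 = 61.96 dB.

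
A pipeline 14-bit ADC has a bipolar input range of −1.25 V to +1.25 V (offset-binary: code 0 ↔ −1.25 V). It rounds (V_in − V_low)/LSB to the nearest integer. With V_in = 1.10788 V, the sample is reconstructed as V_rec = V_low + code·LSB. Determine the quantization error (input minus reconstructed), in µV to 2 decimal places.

-60.67 µV

LSB = 2.5/2^14 = 152.59 µV.
(1.10788 − (−1.25))/0.000152588 = 15452.6024; round gives code 15453.
Code 15453 maps back to (−1.25) + 15453×0.000152588 V = 1.1079407 V.
Difference: -6.06738e-05 V → -60.67 µV.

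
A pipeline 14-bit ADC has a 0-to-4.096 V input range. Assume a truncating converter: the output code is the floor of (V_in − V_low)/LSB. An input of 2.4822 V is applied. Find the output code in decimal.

code 9928

LSB = 4.096 V / 16384 = 250.00 µV.
Input sits at 9928.800 steps above V_low.
Floor → code 9928.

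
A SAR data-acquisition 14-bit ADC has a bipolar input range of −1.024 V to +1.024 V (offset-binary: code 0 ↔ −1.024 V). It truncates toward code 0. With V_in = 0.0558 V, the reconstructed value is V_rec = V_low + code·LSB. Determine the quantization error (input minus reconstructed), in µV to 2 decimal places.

One LSB is 2.048 V / 16384 = 125.00 µV.
(V_in − V_low)/LSB = (0.0558 − (−1.024))/0.000125 = 8638.4000 → code 8638 (floor).
Reconstructed: 0.05575 V.
Difference: 5e-05 V → 50.00 µV.

50.00 µV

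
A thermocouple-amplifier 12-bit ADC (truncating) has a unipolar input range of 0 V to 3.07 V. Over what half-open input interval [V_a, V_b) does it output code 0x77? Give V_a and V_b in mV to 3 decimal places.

LSB = 3.07/2^12 = 0.750 mV.
Code 0x77 = 119 decimal.
V_a = V_low + 119·LSB = 0.0891919 V; V_b = V_low + 120·LSB = 0.0899414 V.

[89.192 mV, 89.941 mV)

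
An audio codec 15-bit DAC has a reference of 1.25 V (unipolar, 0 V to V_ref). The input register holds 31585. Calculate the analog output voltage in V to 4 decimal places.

LSB = 1.25 V / 2^15 = 38.15 µV.
V_out = 0 + 31585 × 3.8147e-05 V = 1.20487 V.

1.2049 V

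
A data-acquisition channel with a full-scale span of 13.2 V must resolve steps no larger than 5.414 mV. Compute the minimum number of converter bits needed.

Number of steps required ≥ 13.2 V / 5.414 mV = 2438.12.
Need 2^N ≥ 2438.12; 2^11 = 2048, 2^12 = 4096.
Minimum N = 12.

12 bits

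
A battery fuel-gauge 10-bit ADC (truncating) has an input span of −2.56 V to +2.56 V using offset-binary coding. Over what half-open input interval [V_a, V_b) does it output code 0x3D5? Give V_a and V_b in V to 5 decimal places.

[2.34500 V, 2.35000 V)

LSB = 5.12/2^10 = 5.000 mV.
Code 0x3D5 = 981 decimal.
V_a = V_low + 981·LSB = 2.345 V; V_b = V_low + 982·LSB = 2.35 V.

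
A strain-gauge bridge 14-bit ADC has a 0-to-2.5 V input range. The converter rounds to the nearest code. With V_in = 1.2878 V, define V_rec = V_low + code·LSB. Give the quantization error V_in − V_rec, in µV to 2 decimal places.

LSB = 2.5/2^14 = 152.59 µV.
(1.2878 − 0)/0.000152588 = 8439.7261; round gives code 8440.
Reconstructed: 1.2878418 V.
V_in − V_rec = -4.17969e-05 V = -41.80 µV.

-41.80 µV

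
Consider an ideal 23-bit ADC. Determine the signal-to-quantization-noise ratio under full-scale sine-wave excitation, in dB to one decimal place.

SNR ≈ 6.02·N + 1.76 dB = 6.02·23 + 1.76 = 140.22 dB.

140.2 dB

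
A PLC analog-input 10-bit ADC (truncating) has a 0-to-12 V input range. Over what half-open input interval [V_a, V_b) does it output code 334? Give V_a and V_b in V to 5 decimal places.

LSB = 12/2^10 = 11.719 mV.
V_a = V_low + 334·LSB = 3.91406 V; V_b = V_low + 335·LSB = 3.92578 V.

[3.91406 V, 3.92578 V)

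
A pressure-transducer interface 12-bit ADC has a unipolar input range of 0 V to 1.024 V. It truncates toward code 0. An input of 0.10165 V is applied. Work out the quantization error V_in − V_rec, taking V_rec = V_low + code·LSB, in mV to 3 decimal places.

0.150 mV

Step size: 1.024 V ÷ 2^12 = 250.00 µV.
(V_in − V_low)/LSB = (0.10165 − 0)/0.00025 = 406.6000 → code 406 (floor).
Reconstructed: 0.1015 V.
Error = 0.10165 − 0.1015 = 0.00015 V = 0.150 mV.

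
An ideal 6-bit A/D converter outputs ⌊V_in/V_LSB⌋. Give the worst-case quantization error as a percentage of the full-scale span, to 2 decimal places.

1.56 %

Truncating → worst-case error = 1 LSB = V_FS/2^6, so 100/64 = 1.5625 % of full scale.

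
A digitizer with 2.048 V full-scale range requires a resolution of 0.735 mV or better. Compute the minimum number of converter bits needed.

Number of steps required ≥ 2.048 V / 0.735 mV = 2786.39.
Need 2^N ≥ 2786.39; 2^11 = 2048, 2^12 = 4096.
Minimum N = 12.

12 bits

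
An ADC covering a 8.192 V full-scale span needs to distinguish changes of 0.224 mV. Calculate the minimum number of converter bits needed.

Number of steps required ≥ 8.192 V / 0.224 mV = 36571.43.
Need 2^N ≥ 36571.43; 2^15 = 32768, 2^16 = 65536.
Minimum N = 16.

16 bits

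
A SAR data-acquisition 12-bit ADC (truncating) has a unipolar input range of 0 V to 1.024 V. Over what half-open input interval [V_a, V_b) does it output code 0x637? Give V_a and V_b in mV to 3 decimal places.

[397.750 mV, 398.000 mV)

LSB = 1.024/2^12 = 250.00 µV.
Code 0x637 = 1591 decimal.
V_a = V_low + 1591·LSB = 0.39775 V; V_b = V_low + 1592·LSB = 0.398 V.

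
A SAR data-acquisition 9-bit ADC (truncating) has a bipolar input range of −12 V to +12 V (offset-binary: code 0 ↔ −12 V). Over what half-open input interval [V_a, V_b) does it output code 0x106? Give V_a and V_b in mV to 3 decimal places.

[281.250 mV, 328.125 mV)

LSB = 24/2^9 = 46.875 mV.
Code 0x106 = 262 decimal.
V_a = V_low + 262·LSB = 0.28125 V; V_b = V_low + 263·LSB = 0.328125 V.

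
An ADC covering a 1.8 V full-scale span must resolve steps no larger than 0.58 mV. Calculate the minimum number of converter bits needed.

Number of steps required ≥ 1.8 V / 0.58 mV = 3103.45.
Need 2^N ≥ 3103.45; 2^11 = 2048, 2^12 = 4096.
Minimum N = 12.

12 bits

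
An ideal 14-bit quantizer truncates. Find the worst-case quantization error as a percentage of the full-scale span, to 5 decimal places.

Truncating → worst-case error = 1 LSB = V_FS/2^14, so 100/16384 = 0.00610352 % of full scale.

0.00610 %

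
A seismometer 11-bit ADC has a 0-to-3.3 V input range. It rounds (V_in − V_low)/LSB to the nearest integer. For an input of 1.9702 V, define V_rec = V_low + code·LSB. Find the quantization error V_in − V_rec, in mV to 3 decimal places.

-0.454 mV

Step size: 3.3 V ÷ 2^11 = 1.611 mV.
(1.9702 − 0)/0.00161133 = 1222.7181; round gives code 1223.
Code 1223 maps back to 0 + 1223×0.00161133 V = 1.9706543 V.
Error = 1.9702 − 1.9706543 = -0.000454297 V = -0.454 mV.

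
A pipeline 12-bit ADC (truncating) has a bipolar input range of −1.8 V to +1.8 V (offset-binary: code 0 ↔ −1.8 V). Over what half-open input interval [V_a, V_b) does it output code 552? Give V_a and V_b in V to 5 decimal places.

LSB = 3.6/2^12 = 0.879 mV.
V_a = V_low + 552·LSB = -1.31484 V; V_b = V_low + 553·LSB = -1.31396 V.

[-1.31484 V, -1.31396 V)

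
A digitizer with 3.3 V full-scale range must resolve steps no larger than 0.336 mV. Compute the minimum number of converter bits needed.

Number of steps required ≥ 3.3 V / 0.336 mV = 9821.43.
Need 2^N ≥ 9821.43; 2^13 = 8192, 2^14 = 16384.
Minimum N = 14.

14 bits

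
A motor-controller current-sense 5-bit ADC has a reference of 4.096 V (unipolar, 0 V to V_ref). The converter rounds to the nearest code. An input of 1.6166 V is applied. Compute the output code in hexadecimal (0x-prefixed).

LSB = 4.096 V / 32 = 128.000 mV.
(1.6166 − 0) / 0.128 = 12.630 LSBs.
So the output code is 13.
In hexadecimal (0x-prefixed): 0xD.

code 0xD (decimal 13)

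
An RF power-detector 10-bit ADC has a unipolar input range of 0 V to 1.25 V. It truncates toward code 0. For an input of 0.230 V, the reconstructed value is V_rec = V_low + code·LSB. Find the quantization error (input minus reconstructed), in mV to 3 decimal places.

0.508 mV

Step size: 1.25 V ÷ 2^10 = 1.221 mV.
(0.230 − 0)/0.0012207 = 188.4160; ⌊·⌋ gives code 188.
Code 188 maps back to 0 + 188×0.0012207 V = 0.22949219 V.
Error = 0.230 − 0.22949219 = 0.000507813 V = 0.508 mV.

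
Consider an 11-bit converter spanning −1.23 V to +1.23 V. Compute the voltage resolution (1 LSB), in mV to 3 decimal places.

1.201 mV

Full-scale span = 2.46 V.
LSB = 2.46 / 2^11 = 2.46 / 2048 = 0.00120117 V = 1.201 mV.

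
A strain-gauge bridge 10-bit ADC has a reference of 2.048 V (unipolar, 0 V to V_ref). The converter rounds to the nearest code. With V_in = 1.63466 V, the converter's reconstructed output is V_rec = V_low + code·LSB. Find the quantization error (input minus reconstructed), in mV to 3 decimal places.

0.660 mV

One LSB is 2.048 V / 1024 = 2.000 mV.
(1.63466 − 0)/0.002 = 817.3300; round gives code 817.
Reconstructed: 1.634 V.
Difference: 0.00066 V → 0.660 mV.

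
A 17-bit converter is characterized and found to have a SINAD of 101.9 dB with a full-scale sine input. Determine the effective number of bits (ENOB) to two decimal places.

ENOB = (SINAD − 1.76) / 6.02 = (101.9 − 1.76)/6.02 = 16.635.

16.63 bits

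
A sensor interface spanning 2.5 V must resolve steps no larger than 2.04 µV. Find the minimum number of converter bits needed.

21 bits

Number of steps required ≥ 2.5 V / 2.04 µV = 1225490.20.
Need 2^N ≥ 1225490.20; 2^20 = 1048576, 2^21 = 2097152.
Minimum N = 21.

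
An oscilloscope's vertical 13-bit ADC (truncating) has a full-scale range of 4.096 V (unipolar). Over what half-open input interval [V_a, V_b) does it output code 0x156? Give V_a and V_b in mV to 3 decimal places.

LSB = 4.096/2^13 = 0.500 mV.
Code 0x156 = 342 decimal.
V_a = V_low + 342·LSB = 0.171 V; V_b = V_low + 343·LSB = 0.1715 V.

[171.000 mV, 171.500 mV)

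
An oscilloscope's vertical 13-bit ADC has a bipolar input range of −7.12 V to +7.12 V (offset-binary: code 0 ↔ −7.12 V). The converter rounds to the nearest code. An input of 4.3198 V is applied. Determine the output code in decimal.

code 6581

LSB = 14.24 V / 8192 = 1.738 mV.
(4.3198 − (−7.12)) / 0.00173828 = 6581.098 LSBs.
Round → code 6581.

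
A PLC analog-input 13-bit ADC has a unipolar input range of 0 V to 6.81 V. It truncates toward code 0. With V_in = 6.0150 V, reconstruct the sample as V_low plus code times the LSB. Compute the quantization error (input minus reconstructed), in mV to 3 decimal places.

0.553 mV

LSB = 6.81/2^13 = 0.831 mV.
Scaled input = 7235.6652 LSBs, so code = 7235.
V_rec = 0 + 7235·0.000831299 = 6.014447 V.
Error = 6.0150 − 6.014447 = 0.000552979 V = 0.553 mV.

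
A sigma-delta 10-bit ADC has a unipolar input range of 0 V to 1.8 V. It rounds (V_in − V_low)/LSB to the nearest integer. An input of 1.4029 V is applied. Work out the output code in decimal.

code 798

With 1024 levels over 1.8 V, one step is 1.758 mV.
Input sits at 798.094 steps above V_low.
round(798.094) = 798.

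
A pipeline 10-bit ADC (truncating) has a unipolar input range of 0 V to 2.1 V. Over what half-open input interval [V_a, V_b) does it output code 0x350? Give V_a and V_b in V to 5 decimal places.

[1.73906 V, 1.74111 V)

LSB = 2.1/2^10 = 2.051 mV.
Code 0x350 = 848 decimal.
V_a = V_low + 848·LSB = 1.73906 V; V_b = V_low + 849·LSB = 1.74111 V.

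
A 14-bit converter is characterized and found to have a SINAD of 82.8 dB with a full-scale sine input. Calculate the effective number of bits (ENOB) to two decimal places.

ENOB = (SINAD − 1.76) / 6.02 = (82.8 − 1.76)/6.02 = 13.462.

13.46 bits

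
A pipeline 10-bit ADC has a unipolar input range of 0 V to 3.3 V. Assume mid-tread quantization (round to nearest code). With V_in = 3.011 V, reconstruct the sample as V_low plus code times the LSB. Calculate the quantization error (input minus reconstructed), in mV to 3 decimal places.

Step size: 3.3 V ÷ 2^10 = 3.223 mV.
Scaled input = 934.3224 LSBs, so code = 934.
Reconstructed: 3.0099609 V.
Error = 3.011 − 3.0099609 = 0.00103906 V = 1.039 mV.

1.039 mV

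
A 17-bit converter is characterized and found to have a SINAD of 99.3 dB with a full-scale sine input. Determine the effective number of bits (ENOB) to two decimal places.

ENOB = (SINAD − 1.76) / 6.02 = (99.3 − 1.76)/6.02 = 16.203.

16.20 bits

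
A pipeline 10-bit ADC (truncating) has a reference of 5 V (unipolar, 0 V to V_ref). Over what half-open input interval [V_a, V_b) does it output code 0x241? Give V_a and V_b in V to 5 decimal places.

[2.81738 V, 2.82227 V)

LSB = 5/2^10 = 4.883 mV.
Code 0x241 = 577 decimal.
V_a = V_low + 577·LSB = 2.81738 V; V_b = V_low + 578·LSB = 2.82227 V.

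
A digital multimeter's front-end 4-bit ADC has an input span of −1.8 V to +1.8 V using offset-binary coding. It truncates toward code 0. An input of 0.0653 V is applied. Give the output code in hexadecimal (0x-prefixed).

LSB = 3.6 V / 16 = 225.000 mV.
(0.0653 − (−1.8)) / 0.225 = 8.290 LSBs.
Floor → code 8.
In hexadecimal (0x-prefixed): 0x8.

code 0x8 (decimal 8)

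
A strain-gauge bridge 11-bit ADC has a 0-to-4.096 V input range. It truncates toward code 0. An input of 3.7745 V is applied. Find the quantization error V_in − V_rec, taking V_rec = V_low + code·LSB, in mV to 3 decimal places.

0.500 mV

Step size: 4.096 V ÷ 2^11 = 2.000 mV.
(3.7745 − 0)/0.002 = 1887.2500; ⌊·⌋ gives code 1887.
V_rec = 0 + 1887·0.002 = 3.774 V.
V_in − V_rec = 0.0005 V = 0.500 mV.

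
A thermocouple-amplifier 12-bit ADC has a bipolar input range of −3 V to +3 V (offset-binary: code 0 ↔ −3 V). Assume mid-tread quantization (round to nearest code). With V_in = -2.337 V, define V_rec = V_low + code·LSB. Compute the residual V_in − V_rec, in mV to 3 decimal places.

-0.574 mV

Step size: 6 V ÷ 2^12 = 1.465 mV.
(-2.337 − (−3))/0.00146484 = 452.6080; round gives code 453.
Code 453 maps back to (−3) + 453×0.00146484 V = -2.3364258 V.
Difference: -0.000574219 V → -0.574 mV.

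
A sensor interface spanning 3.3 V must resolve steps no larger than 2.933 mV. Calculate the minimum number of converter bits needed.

Number of steps required ≥ 3.3 V / 2.933 mV = 1125.13.
Need 2^N ≥ 1125.13; 2^10 = 1024, 2^11 = 2048.
Minimum N = 11.

11 bits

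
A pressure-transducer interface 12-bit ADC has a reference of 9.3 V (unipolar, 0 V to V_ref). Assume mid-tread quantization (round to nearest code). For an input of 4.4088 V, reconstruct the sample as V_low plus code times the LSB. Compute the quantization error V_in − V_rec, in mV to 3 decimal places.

Step size: 9.3 V ÷ 2^12 = 2.271 mV.
Scaled input = 1941.7683 LSBs, so code = 1942.
V_rec = 0 + 1942·0.00227051 = 4.4093262 V.
V_in − V_rec = -0.000526172 V = -0.526 mV.

-0.526 mV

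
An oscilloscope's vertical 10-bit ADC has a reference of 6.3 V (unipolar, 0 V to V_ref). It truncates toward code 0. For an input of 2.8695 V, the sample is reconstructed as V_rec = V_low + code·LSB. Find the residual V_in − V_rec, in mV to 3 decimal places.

Step size: 6.3 V ÷ 2^10 = 6.152 mV.
(2.8695 − 0)/0.00615234 = 466.4076; ⌊·⌋ gives code 466.
Reconstructed: 2.8669922 V.
Difference: 0.00250781 V → 2.508 mV.

2.508 mV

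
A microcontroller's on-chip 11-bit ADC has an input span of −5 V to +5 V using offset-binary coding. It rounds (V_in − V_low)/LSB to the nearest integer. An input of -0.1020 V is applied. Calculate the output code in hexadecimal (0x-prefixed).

code 0x3EB (decimal 1003)

Full-scale span = 10 V; LSB = 10/2^11 = 4.883 mV.
Input sits at 1003.110 steps above V_low.
Round → code 1003.
In hexadecimal (0x-prefixed): 0x3EB.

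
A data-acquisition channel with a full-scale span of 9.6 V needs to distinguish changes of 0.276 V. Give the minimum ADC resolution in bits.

Number of steps required ≥ 9.6 V / 0.276 V = 34.78.
Need 2^N ≥ 34.78; 2^5 = 32, 2^6 = 64.
Minimum N = 6.

6 bits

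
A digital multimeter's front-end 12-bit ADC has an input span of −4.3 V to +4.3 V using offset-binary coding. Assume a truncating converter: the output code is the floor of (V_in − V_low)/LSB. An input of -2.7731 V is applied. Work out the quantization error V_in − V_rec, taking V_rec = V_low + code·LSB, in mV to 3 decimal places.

0.484 mV

LSB = 8.6/2^12 = 2.100 mV.
Scaled input = 727.2305 LSBs, so code = 727.
V_rec = (−4.3) + 727·0.00209961 = -2.773584 V.
Difference: 0.000483984 V → 0.484 mV.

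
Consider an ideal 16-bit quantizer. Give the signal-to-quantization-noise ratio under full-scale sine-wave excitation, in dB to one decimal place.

SNR ≈ 6.02·N + 1.76 dB = 6.02·16 + 1.76 = 98.08 dB.

98.1 dB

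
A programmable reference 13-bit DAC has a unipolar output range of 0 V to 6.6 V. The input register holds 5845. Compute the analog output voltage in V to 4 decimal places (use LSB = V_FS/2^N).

LSB = 6.6 V / 2^13 = 0.806 mV.
V_out = 0 + 5845 × 0.000805664 V = 4.70911 V.

4.7091 V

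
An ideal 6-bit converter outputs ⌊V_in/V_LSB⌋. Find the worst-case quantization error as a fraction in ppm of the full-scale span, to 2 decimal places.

15625.00 ppm

Truncating → worst-case error = 1 LSB = V_FS/2^6, so 1e+06/64 = 15625 ppm of full scale.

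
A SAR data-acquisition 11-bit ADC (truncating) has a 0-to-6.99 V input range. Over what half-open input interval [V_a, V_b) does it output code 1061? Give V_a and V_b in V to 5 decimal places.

LSB = 6.99/2^11 = 3.413 mV.
V_a = V_low + 1061·LSB = 3.62128 V; V_b = V_low + 1062·LSB = 3.6247 V.

[3.62128 V, 3.62470 V)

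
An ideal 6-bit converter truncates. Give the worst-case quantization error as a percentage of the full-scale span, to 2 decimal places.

Truncating → worst-case error = 1 LSB = V_FS/2^6, so 100/64 = 1.5625 % of full scale.

1.56 %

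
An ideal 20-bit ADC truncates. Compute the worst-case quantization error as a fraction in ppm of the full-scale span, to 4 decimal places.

0.9537 ppm

Truncating → worst-case error = 1 LSB = V_FS/2^20, so 1e+06/1048576 = 0.953674 ppm of full scale.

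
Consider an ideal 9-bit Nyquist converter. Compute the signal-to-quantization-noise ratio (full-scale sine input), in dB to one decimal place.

55.9 dB

SNR ≈ 6.02·N + 1.76 dB = 6.02·9 + 1.76 = 55.94 dB.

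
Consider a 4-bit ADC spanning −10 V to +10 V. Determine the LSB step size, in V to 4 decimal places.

Full-scale span = 20 V.
LSB = 20 / 2^4 = 20 / 16 = 1.25 V = 1.2500 V.

1.2500 V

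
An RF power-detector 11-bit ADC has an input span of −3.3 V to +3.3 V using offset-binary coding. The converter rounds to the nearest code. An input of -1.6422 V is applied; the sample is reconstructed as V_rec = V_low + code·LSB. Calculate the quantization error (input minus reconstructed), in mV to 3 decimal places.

Step size: 6.6 V ÷ 2^11 = 3.223 mV.
(-1.6422 − (−3.3))/0.00322266 = 514.4204; round gives code 514.
V_rec = (−3.3) + 514·0.00322266 = -1.6435547 V.
Error = -1.6422 − (−1.6435547) = 0.00135469 V = 1.355 mV.

1.355 mV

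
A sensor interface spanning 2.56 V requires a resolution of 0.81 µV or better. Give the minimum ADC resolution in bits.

22 bits

Number of steps required ≥ 2.56 V / 0.81 µV = 3160493.83.
Need 2^N ≥ 3160493.83; 2^21 = 2097152, 2^22 = 4194304.
Minimum N = 22.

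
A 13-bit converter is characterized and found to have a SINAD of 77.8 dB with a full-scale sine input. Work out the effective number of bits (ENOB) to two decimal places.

12.63 bits

ENOB = (SINAD − 1.76) / 6.02 = (77.8 − 1.76)/6.02 = 12.631.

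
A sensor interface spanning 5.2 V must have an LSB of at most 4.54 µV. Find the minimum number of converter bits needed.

Number of steps required ≥ 5.2 V / 4.54 µV = 1145374.45.
Need 2^N ≥ 1145374.45; 2^20 = 1048576, 2^21 = 2097152.
Minimum N = 21.

21 bits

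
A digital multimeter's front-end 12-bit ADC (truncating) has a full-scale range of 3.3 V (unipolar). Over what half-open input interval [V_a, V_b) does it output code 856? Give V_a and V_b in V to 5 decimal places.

[0.68965 V, 0.69045 V)

LSB = 3.3/2^12 = 0.806 mV.
V_a = V_low + 856·LSB = 0.689648 V; V_b = V_low + 857·LSB = 0.690454 V.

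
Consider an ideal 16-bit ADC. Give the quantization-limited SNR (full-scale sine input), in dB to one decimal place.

SNR ≈ 6.02·N + 1.76 dB = 6.02·16 + 1.76 = 98.08 dB.

98.1 dB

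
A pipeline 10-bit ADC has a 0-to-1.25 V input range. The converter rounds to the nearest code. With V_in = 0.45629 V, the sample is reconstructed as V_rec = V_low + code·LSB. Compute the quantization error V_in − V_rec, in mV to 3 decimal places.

-0.253 mV

Step size: 1.25 V ÷ 2^10 = 1.221 mV.
Scaled input = 373.7928 LSBs, so code = 374.
Code 374 maps back to 0 + 374×0.0012207 V = 0.45654297 V.
Error = 0.45629 − 0.45654297 = -0.000252969 V = -0.253 mV.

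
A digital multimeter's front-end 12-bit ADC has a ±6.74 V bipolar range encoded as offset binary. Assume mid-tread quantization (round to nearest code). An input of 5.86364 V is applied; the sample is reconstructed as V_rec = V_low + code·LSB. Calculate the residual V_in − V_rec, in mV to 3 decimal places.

One LSB is 13.48 V / 4096 = 3.291 mV.
Scaled input = 3829.7114 LSBs, so code = 3830.
Code 3830 maps back to (−6.74) + 3830×0.00329102 V = 5.8645898 V.
Difference: -0.000949844 V → -0.950 mV.

-0.950 mV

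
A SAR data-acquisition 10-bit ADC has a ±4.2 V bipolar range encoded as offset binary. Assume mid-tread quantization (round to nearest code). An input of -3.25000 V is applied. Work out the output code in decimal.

code 116

LSB = 8.4 V / 1024 = 8.203 mV.
(V_in − V_low)/LSB = (-3.25000 − (−4.2)) / 0.00820313 = 115.810.
So the output code is 116.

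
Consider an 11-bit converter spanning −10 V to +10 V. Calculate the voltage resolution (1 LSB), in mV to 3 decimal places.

Full-scale span = 20 V.
LSB = 20 / 2^11 = 20 / 2048 = 0.00976562 V = 9.766 mV.

9.766 mV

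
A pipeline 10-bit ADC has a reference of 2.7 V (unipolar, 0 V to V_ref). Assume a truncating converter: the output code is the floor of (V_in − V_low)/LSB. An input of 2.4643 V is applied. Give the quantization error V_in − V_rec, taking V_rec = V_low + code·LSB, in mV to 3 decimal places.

One LSB is 2.7 V / 1024 = 2.637 mV.
Scaled input = 934.6086 LSBs, so code = 934.
Code 934 maps back to 0 + 934×0.00263672 V = 2.4626953 V.
Difference: 0.00160469 V → 1.605 mV.

1.605 mV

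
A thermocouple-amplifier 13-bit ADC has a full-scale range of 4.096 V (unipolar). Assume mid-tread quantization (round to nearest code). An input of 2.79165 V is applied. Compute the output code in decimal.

code 5583

LSB = 4.096 V / 8192 = 0.500 mV.
(V_in − V_low)/LSB = (2.79165 − 0) / 0.0005 = 5583.300.
Round → code 5583.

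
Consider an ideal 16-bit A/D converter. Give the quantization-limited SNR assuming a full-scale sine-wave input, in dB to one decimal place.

SNR ≈ 6.02·N + 1.76 dB = 6.02·16 + 1.76 = 98.08 dB.

98.1 dB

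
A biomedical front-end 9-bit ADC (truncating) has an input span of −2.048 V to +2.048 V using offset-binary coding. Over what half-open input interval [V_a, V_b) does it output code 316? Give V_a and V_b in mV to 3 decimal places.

[480.000 mV, 488.000 mV)

LSB = 4.096/2^9 = 8.000 mV.
V_a = V_low + 316·LSB = 0.48 V; V_b = V_low + 317·LSB = 0.488 V.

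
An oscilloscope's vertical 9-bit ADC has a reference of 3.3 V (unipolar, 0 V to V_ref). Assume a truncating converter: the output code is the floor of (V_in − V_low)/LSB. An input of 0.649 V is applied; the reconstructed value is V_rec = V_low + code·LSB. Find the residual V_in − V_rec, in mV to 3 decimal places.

LSB = 3.3/2^9 = 6.445 mV.
(0.649 − 0)/0.00644531 = 100.6933; ⌊·⌋ gives code 100.
Reconstructed: 0.64453125 V.
V_in − V_rec = 0.00446875 V = 4.469 mV.

4.469 mV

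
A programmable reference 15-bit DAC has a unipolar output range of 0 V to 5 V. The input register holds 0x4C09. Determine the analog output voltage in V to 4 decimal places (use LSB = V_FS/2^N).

LSB = 5 V / 2^15 = 152.59 µV.
Code 0x4C09 = 19465 decimal.
V_out = 0 + 19465 × 0.000152588 V = 2.97012 V.

2.9701 V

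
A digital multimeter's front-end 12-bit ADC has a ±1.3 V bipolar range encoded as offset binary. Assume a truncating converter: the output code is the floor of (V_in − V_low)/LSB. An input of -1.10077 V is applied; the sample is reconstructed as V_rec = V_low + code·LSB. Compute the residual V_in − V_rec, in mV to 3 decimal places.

0.548 mV

LSB = 2.6/2^12 = 0.635 mV.
(-1.10077 − (−1.3))/0.000634766 = 313.8639; ⌊·⌋ gives code 313.
V_rec = (−1.3) + 313·0.000634766 = -1.1013184 V.
Error = -1.10077 − (−1.1013184) = 0.000548359 V = 0.548 mV.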